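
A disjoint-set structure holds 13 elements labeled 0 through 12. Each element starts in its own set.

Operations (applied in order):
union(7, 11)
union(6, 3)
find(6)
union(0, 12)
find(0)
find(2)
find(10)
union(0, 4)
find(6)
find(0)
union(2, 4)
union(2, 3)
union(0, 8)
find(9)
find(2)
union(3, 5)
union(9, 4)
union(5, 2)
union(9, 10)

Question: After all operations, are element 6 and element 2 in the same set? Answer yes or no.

Answer: yes

Derivation:
Step 1: union(7, 11) -> merged; set of 7 now {7, 11}
Step 2: union(6, 3) -> merged; set of 6 now {3, 6}
Step 3: find(6) -> no change; set of 6 is {3, 6}
Step 4: union(0, 12) -> merged; set of 0 now {0, 12}
Step 5: find(0) -> no change; set of 0 is {0, 12}
Step 6: find(2) -> no change; set of 2 is {2}
Step 7: find(10) -> no change; set of 10 is {10}
Step 8: union(0, 4) -> merged; set of 0 now {0, 4, 12}
Step 9: find(6) -> no change; set of 6 is {3, 6}
Step 10: find(0) -> no change; set of 0 is {0, 4, 12}
Step 11: union(2, 4) -> merged; set of 2 now {0, 2, 4, 12}
Step 12: union(2, 3) -> merged; set of 2 now {0, 2, 3, 4, 6, 12}
Step 13: union(0, 8) -> merged; set of 0 now {0, 2, 3, 4, 6, 8, 12}
Step 14: find(9) -> no change; set of 9 is {9}
Step 15: find(2) -> no change; set of 2 is {0, 2, 3, 4, 6, 8, 12}
Step 16: union(3, 5) -> merged; set of 3 now {0, 2, 3, 4, 5, 6, 8, 12}
Step 17: union(9, 4) -> merged; set of 9 now {0, 2, 3, 4, 5, 6, 8, 9, 12}
Step 18: union(5, 2) -> already same set; set of 5 now {0, 2, 3, 4, 5, 6, 8, 9, 12}
Step 19: union(9, 10) -> merged; set of 9 now {0, 2, 3, 4, 5, 6, 8, 9, 10, 12}
Set of 6: {0, 2, 3, 4, 5, 6, 8, 9, 10, 12}; 2 is a member.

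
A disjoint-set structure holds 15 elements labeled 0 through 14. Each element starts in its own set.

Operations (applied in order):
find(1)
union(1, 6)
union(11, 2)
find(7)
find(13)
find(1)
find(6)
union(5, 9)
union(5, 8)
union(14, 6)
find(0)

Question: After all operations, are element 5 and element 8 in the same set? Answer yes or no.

Answer: yes

Derivation:
Step 1: find(1) -> no change; set of 1 is {1}
Step 2: union(1, 6) -> merged; set of 1 now {1, 6}
Step 3: union(11, 2) -> merged; set of 11 now {2, 11}
Step 4: find(7) -> no change; set of 7 is {7}
Step 5: find(13) -> no change; set of 13 is {13}
Step 6: find(1) -> no change; set of 1 is {1, 6}
Step 7: find(6) -> no change; set of 6 is {1, 6}
Step 8: union(5, 9) -> merged; set of 5 now {5, 9}
Step 9: union(5, 8) -> merged; set of 5 now {5, 8, 9}
Step 10: union(14, 6) -> merged; set of 14 now {1, 6, 14}
Step 11: find(0) -> no change; set of 0 is {0}
Set of 5: {5, 8, 9}; 8 is a member.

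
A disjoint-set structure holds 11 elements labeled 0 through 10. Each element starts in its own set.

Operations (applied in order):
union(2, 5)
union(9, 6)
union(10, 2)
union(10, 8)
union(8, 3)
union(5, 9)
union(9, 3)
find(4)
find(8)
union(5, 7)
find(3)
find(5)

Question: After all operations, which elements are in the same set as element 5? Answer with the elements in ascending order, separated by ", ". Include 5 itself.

Step 1: union(2, 5) -> merged; set of 2 now {2, 5}
Step 2: union(9, 6) -> merged; set of 9 now {6, 9}
Step 3: union(10, 2) -> merged; set of 10 now {2, 5, 10}
Step 4: union(10, 8) -> merged; set of 10 now {2, 5, 8, 10}
Step 5: union(8, 3) -> merged; set of 8 now {2, 3, 5, 8, 10}
Step 6: union(5, 9) -> merged; set of 5 now {2, 3, 5, 6, 8, 9, 10}
Step 7: union(9, 3) -> already same set; set of 9 now {2, 3, 5, 6, 8, 9, 10}
Step 8: find(4) -> no change; set of 4 is {4}
Step 9: find(8) -> no change; set of 8 is {2, 3, 5, 6, 8, 9, 10}
Step 10: union(5, 7) -> merged; set of 5 now {2, 3, 5, 6, 7, 8, 9, 10}
Step 11: find(3) -> no change; set of 3 is {2, 3, 5, 6, 7, 8, 9, 10}
Step 12: find(5) -> no change; set of 5 is {2, 3, 5, 6, 7, 8, 9, 10}
Component of 5: {2, 3, 5, 6, 7, 8, 9, 10}

Answer: 2, 3, 5, 6, 7, 8, 9, 10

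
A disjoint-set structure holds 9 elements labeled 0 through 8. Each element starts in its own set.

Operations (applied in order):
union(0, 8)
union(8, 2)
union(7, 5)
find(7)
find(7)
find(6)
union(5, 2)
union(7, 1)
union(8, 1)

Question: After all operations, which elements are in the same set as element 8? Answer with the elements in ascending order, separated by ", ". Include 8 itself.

Step 1: union(0, 8) -> merged; set of 0 now {0, 8}
Step 2: union(8, 2) -> merged; set of 8 now {0, 2, 8}
Step 3: union(7, 5) -> merged; set of 7 now {5, 7}
Step 4: find(7) -> no change; set of 7 is {5, 7}
Step 5: find(7) -> no change; set of 7 is {5, 7}
Step 6: find(6) -> no change; set of 6 is {6}
Step 7: union(5, 2) -> merged; set of 5 now {0, 2, 5, 7, 8}
Step 8: union(7, 1) -> merged; set of 7 now {0, 1, 2, 5, 7, 8}
Step 9: union(8, 1) -> already same set; set of 8 now {0, 1, 2, 5, 7, 8}
Component of 8: {0, 1, 2, 5, 7, 8}

Answer: 0, 1, 2, 5, 7, 8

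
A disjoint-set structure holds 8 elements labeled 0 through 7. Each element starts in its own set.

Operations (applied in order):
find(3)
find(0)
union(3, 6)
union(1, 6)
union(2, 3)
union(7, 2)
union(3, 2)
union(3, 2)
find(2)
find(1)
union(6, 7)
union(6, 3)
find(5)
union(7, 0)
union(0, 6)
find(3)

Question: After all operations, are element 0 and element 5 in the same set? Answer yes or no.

Step 1: find(3) -> no change; set of 3 is {3}
Step 2: find(0) -> no change; set of 0 is {0}
Step 3: union(3, 6) -> merged; set of 3 now {3, 6}
Step 4: union(1, 6) -> merged; set of 1 now {1, 3, 6}
Step 5: union(2, 3) -> merged; set of 2 now {1, 2, 3, 6}
Step 6: union(7, 2) -> merged; set of 7 now {1, 2, 3, 6, 7}
Step 7: union(3, 2) -> already same set; set of 3 now {1, 2, 3, 6, 7}
Step 8: union(3, 2) -> already same set; set of 3 now {1, 2, 3, 6, 7}
Step 9: find(2) -> no change; set of 2 is {1, 2, 3, 6, 7}
Step 10: find(1) -> no change; set of 1 is {1, 2, 3, 6, 7}
Step 11: union(6, 7) -> already same set; set of 6 now {1, 2, 3, 6, 7}
Step 12: union(6, 3) -> already same set; set of 6 now {1, 2, 3, 6, 7}
Step 13: find(5) -> no change; set of 5 is {5}
Step 14: union(7, 0) -> merged; set of 7 now {0, 1, 2, 3, 6, 7}
Step 15: union(0, 6) -> already same set; set of 0 now {0, 1, 2, 3, 6, 7}
Step 16: find(3) -> no change; set of 3 is {0, 1, 2, 3, 6, 7}
Set of 0: {0, 1, 2, 3, 6, 7}; 5 is not a member.

Answer: no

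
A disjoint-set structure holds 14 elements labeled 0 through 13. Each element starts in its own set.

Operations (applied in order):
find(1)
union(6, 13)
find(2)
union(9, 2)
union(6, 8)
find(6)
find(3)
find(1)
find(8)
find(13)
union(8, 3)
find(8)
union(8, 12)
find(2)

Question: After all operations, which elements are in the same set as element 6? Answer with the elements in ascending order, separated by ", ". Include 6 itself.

Step 1: find(1) -> no change; set of 1 is {1}
Step 2: union(6, 13) -> merged; set of 6 now {6, 13}
Step 3: find(2) -> no change; set of 2 is {2}
Step 4: union(9, 2) -> merged; set of 9 now {2, 9}
Step 5: union(6, 8) -> merged; set of 6 now {6, 8, 13}
Step 6: find(6) -> no change; set of 6 is {6, 8, 13}
Step 7: find(3) -> no change; set of 3 is {3}
Step 8: find(1) -> no change; set of 1 is {1}
Step 9: find(8) -> no change; set of 8 is {6, 8, 13}
Step 10: find(13) -> no change; set of 13 is {6, 8, 13}
Step 11: union(8, 3) -> merged; set of 8 now {3, 6, 8, 13}
Step 12: find(8) -> no change; set of 8 is {3, 6, 8, 13}
Step 13: union(8, 12) -> merged; set of 8 now {3, 6, 8, 12, 13}
Step 14: find(2) -> no change; set of 2 is {2, 9}
Component of 6: {3, 6, 8, 12, 13}

Answer: 3, 6, 8, 12, 13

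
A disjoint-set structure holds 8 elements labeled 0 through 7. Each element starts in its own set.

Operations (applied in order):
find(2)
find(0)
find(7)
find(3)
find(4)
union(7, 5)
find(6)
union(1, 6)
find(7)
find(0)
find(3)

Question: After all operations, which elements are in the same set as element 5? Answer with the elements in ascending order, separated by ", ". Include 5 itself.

Step 1: find(2) -> no change; set of 2 is {2}
Step 2: find(0) -> no change; set of 0 is {0}
Step 3: find(7) -> no change; set of 7 is {7}
Step 4: find(3) -> no change; set of 3 is {3}
Step 5: find(4) -> no change; set of 4 is {4}
Step 6: union(7, 5) -> merged; set of 7 now {5, 7}
Step 7: find(6) -> no change; set of 6 is {6}
Step 8: union(1, 6) -> merged; set of 1 now {1, 6}
Step 9: find(7) -> no change; set of 7 is {5, 7}
Step 10: find(0) -> no change; set of 0 is {0}
Step 11: find(3) -> no change; set of 3 is {3}
Component of 5: {5, 7}

Answer: 5, 7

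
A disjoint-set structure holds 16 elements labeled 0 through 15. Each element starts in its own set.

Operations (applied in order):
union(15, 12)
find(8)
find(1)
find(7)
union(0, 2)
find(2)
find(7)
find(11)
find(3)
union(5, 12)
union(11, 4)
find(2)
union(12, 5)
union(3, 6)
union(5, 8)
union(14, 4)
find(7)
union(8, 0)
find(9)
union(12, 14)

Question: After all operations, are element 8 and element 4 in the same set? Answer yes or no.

Step 1: union(15, 12) -> merged; set of 15 now {12, 15}
Step 2: find(8) -> no change; set of 8 is {8}
Step 3: find(1) -> no change; set of 1 is {1}
Step 4: find(7) -> no change; set of 7 is {7}
Step 5: union(0, 2) -> merged; set of 0 now {0, 2}
Step 6: find(2) -> no change; set of 2 is {0, 2}
Step 7: find(7) -> no change; set of 7 is {7}
Step 8: find(11) -> no change; set of 11 is {11}
Step 9: find(3) -> no change; set of 3 is {3}
Step 10: union(5, 12) -> merged; set of 5 now {5, 12, 15}
Step 11: union(11, 4) -> merged; set of 11 now {4, 11}
Step 12: find(2) -> no change; set of 2 is {0, 2}
Step 13: union(12, 5) -> already same set; set of 12 now {5, 12, 15}
Step 14: union(3, 6) -> merged; set of 3 now {3, 6}
Step 15: union(5, 8) -> merged; set of 5 now {5, 8, 12, 15}
Step 16: union(14, 4) -> merged; set of 14 now {4, 11, 14}
Step 17: find(7) -> no change; set of 7 is {7}
Step 18: union(8, 0) -> merged; set of 8 now {0, 2, 5, 8, 12, 15}
Step 19: find(9) -> no change; set of 9 is {9}
Step 20: union(12, 14) -> merged; set of 12 now {0, 2, 4, 5, 8, 11, 12, 14, 15}
Set of 8: {0, 2, 4, 5, 8, 11, 12, 14, 15}; 4 is a member.

Answer: yes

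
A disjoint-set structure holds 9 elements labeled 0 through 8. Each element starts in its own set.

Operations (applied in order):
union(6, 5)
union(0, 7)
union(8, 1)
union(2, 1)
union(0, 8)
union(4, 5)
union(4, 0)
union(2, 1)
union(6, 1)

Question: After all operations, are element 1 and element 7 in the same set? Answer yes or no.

Answer: yes

Derivation:
Step 1: union(6, 5) -> merged; set of 6 now {5, 6}
Step 2: union(0, 7) -> merged; set of 0 now {0, 7}
Step 3: union(8, 1) -> merged; set of 8 now {1, 8}
Step 4: union(2, 1) -> merged; set of 2 now {1, 2, 8}
Step 5: union(0, 8) -> merged; set of 0 now {0, 1, 2, 7, 8}
Step 6: union(4, 5) -> merged; set of 4 now {4, 5, 6}
Step 7: union(4, 0) -> merged; set of 4 now {0, 1, 2, 4, 5, 6, 7, 8}
Step 8: union(2, 1) -> already same set; set of 2 now {0, 1, 2, 4, 5, 6, 7, 8}
Step 9: union(6, 1) -> already same set; set of 6 now {0, 1, 2, 4, 5, 6, 7, 8}
Set of 1: {0, 1, 2, 4, 5, 6, 7, 8}; 7 is a member.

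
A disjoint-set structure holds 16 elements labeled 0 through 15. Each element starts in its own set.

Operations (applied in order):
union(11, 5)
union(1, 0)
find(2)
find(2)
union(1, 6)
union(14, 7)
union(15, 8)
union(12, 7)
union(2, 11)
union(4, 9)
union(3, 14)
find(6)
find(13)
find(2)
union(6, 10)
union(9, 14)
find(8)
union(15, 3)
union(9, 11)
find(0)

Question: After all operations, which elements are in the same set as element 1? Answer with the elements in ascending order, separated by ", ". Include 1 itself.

Answer: 0, 1, 6, 10

Derivation:
Step 1: union(11, 5) -> merged; set of 11 now {5, 11}
Step 2: union(1, 0) -> merged; set of 1 now {0, 1}
Step 3: find(2) -> no change; set of 2 is {2}
Step 4: find(2) -> no change; set of 2 is {2}
Step 5: union(1, 6) -> merged; set of 1 now {0, 1, 6}
Step 6: union(14, 7) -> merged; set of 14 now {7, 14}
Step 7: union(15, 8) -> merged; set of 15 now {8, 15}
Step 8: union(12, 7) -> merged; set of 12 now {7, 12, 14}
Step 9: union(2, 11) -> merged; set of 2 now {2, 5, 11}
Step 10: union(4, 9) -> merged; set of 4 now {4, 9}
Step 11: union(3, 14) -> merged; set of 3 now {3, 7, 12, 14}
Step 12: find(6) -> no change; set of 6 is {0, 1, 6}
Step 13: find(13) -> no change; set of 13 is {13}
Step 14: find(2) -> no change; set of 2 is {2, 5, 11}
Step 15: union(6, 10) -> merged; set of 6 now {0, 1, 6, 10}
Step 16: union(9, 14) -> merged; set of 9 now {3, 4, 7, 9, 12, 14}
Step 17: find(8) -> no change; set of 8 is {8, 15}
Step 18: union(15, 3) -> merged; set of 15 now {3, 4, 7, 8, 9, 12, 14, 15}
Step 19: union(9, 11) -> merged; set of 9 now {2, 3, 4, 5, 7, 8, 9, 11, 12, 14, 15}
Step 20: find(0) -> no change; set of 0 is {0, 1, 6, 10}
Component of 1: {0, 1, 6, 10}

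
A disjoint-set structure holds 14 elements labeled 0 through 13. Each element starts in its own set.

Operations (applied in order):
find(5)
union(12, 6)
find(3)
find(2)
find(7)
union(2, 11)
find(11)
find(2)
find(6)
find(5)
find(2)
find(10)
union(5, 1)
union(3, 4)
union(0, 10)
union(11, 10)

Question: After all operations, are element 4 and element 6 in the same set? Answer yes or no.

Answer: no

Derivation:
Step 1: find(5) -> no change; set of 5 is {5}
Step 2: union(12, 6) -> merged; set of 12 now {6, 12}
Step 3: find(3) -> no change; set of 3 is {3}
Step 4: find(2) -> no change; set of 2 is {2}
Step 5: find(7) -> no change; set of 7 is {7}
Step 6: union(2, 11) -> merged; set of 2 now {2, 11}
Step 7: find(11) -> no change; set of 11 is {2, 11}
Step 8: find(2) -> no change; set of 2 is {2, 11}
Step 9: find(6) -> no change; set of 6 is {6, 12}
Step 10: find(5) -> no change; set of 5 is {5}
Step 11: find(2) -> no change; set of 2 is {2, 11}
Step 12: find(10) -> no change; set of 10 is {10}
Step 13: union(5, 1) -> merged; set of 5 now {1, 5}
Step 14: union(3, 4) -> merged; set of 3 now {3, 4}
Step 15: union(0, 10) -> merged; set of 0 now {0, 10}
Step 16: union(11, 10) -> merged; set of 11 now {0, 2, 10, 11}
Set of 4: {3, 4}; 6 is not a member.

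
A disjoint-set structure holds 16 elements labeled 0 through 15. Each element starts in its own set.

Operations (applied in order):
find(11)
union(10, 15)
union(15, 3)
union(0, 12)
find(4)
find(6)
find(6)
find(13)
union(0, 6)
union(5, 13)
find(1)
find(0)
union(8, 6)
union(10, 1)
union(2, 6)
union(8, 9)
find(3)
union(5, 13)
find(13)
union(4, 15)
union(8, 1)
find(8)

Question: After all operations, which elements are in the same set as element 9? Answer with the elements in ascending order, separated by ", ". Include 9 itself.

Answer: 0, 1, 2, 3, 4, 6, 8, 9, 10, 12, 15

Derivation:
Step 1: find(11) -> no change; set of 11 is {11}
Step 2: union(10, 15) -> merged; set of 10 now {10, 15}
Step 3: union(15, 3) -> merged; set of 15 now {3, 10, 15}
Step 4: union(0, 12) -> merged; set of 0 now {0, 12}
Step 5: find(4) -> no change; set of 4 is {4}
Step 6: find(6) -> no change; set of 6 is {6}
Step 7: find(6) -> no change; set of 6 is {6}
Step 8: find(13) -> no change; set of 13 is {13}
Step 9: union(0, 6) -> merged; set of 0 now {0, 6, 12}
Step 10: union(5, 13) -> merged; set of 5 now {5, 13}
Step 11: find(1) -> no change; set of 1 is {1}
Step 12: find(0) -> no change; set of 0 is {0, 6, 12}
Step 13: union(8, 6) -> merged; set of 8 now {0, 6, 8, 12}
Step 14: union(10, 1) -> merged; set of 10 now {1, 3, 10, 15}
Step 15: union(2, 6) -> merged; set of 2 now {0, 2, 6, 8, 12}
Step 16: union(8, 9) -> merged; set of 8 now {0, 2, 6, 8, 9, 12}
Step 17: find(3) -> no change; set of 3 is {1, 3, 10, 15}
Step 18: union(5, 13) -> already same set; set of 5 now {5, 13}
Step 19: find(13) -> no change; set of 13 is {5, 13}
Step 20: union(4, 15) -> merged; set of 4 now {1, 3, 4, 10, 15}
Step 21: union(8, 1) -> merged; set of 8 now {0, 1, 2, 3, 4, 6, 8, 9, 10, 12, 15}
Step 22: find(8) -> no change; set of 8 is {0, 1, 2, 3, 4, 6, 8, 9, 10, 12, 15}
Component of 9: {0, 1, 2, 3, 4, 6, 8, 9, 10, 12, 15}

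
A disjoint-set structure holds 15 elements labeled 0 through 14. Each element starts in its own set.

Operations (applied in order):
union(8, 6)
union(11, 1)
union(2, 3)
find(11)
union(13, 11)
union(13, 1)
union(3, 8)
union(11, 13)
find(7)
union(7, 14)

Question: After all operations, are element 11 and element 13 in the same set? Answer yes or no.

Answer: yes

Derivation:
Step 1: union(8, 6) -> merged; set of 8 now {6, 8}
Step 2: union(11, 1) -> merged; set of 11 now {1, 11}
Step 3: union(2, 3) -> merged; set of 2 now {2, 3}
Step 4: find(11) -> no change; set of 11 is {1, 11}
Step 5: union(13, 11) -> merged; set of 13 now {1, 11, 13}
Step 6: union(13, 1) -> already same set; set of 13 now {1, 11, 13}
Step 7: union(3, 8) -> merged; set of 3 now {2, 3, 6, 8}
Step 8: union(11, 13) -> already same set; set of 11 now {1, 11, 13}
Step 9: find(7) -> no change; set of 7 is {7}
Step 10: union(7, 14) -> merged; set of 7 now {7, 14}
Set of 11: {1, 11, 13}; 13 is a member.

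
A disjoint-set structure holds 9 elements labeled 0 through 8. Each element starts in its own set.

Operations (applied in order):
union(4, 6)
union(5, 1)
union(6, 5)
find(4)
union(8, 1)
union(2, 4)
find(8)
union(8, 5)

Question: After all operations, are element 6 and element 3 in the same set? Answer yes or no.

Answer: no

Derivation:
Step 1: union(4, 6) -> merged; set of 4 now {4, 6}
Step 2: union(5, 1) -> merged; set of 5 now {1, 5}
Step 3: union(6, 5) -> merged; set of 6 now {1, 4, 5, 6}
Step 4: find(4) -> no change; set of 4 is {1, 4, 5, 6}
Step 5: union(8, 1) -> merged; set of 8 now {1, 4, 5, 6, 8}
Step 6: union(2, 4) -> merged; set of 2 now {1, 2, 4, 5, 6, 8}
Step 7: find(8) -> no change; set of 8 is {1, 2, 4, 5, 6, 8}
Step 8: union(8, 5) -> already same set; set of 8 now {1, 2, 4, 5, 6, 8}
Set of 6: {1, 2, 4, 5, 6, 8}; 3 is not a member.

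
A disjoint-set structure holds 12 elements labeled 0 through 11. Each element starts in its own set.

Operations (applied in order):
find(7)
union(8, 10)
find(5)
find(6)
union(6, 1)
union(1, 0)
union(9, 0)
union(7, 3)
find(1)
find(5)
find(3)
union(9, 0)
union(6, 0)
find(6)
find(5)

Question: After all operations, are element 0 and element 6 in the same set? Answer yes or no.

Answer: yes

Derivation:
Step 1: find(7) -> no change; set of 7 is {7}
Step 2: union(8, 10) -> merged; set of 8 now {8, 10}
Step 3: find(5) -> no change; set of 5 is {5}
Step 4: find(6) -> no change; set of 6 is {6}
Step 5: union(6, 1) -> merged; set of 6 now {1, 6}
Step 6: union(1, 0) -> merged; set of 1 now {0, 1, 6}
Step 7: union(9, 0) -> merged; set of 9 now {0, 1, 6, 9}
Step 8: union(7, 3) -> merged; set of 7 now {3, 7}
Step 9: find(1) -> no change; set of 1 is {0, 1, 6, 9}
Step 10: find(5) -> no change; set of 5 is {5}
Step 11: find(3) -> no change; set of 3 is {3, 7}
Step 12: union(9, 0) -> already same set; set of 9 now {0, 1, 6, 9}
Step 13: union(6, 0) -> already same set; set of 6 now {0, 1, 6, 9}
Step 14: find(6) -> no change; set of 6 is {0, 1, 6, 9}
Step 15: find(5) -> no change; set of 5 is {5}
Set of 0: {0, 1, 6, 9}; 6 is a member.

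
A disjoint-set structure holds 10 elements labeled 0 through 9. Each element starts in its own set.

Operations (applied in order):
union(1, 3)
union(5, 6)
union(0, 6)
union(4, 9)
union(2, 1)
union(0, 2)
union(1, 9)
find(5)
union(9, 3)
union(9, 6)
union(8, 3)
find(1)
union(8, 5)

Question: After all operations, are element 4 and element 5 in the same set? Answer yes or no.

Step 1: union(1, 3) -> merged; set of 1 now {1, 3}
Step 2: union(5, 6) -> merged; set of 5 now {5, 6}
Step 3: union(0, 6) -> merged; set of 0 now {0, 5, 6}
Step 4: union(4, 9) -> merged; set of 4 now {4, 9}
Step 5: union(2, 1) -> merged; set of 2 now {1, 2, 3}
Step 6: union(0, 2) -> merged; set of 0 now {0, 1, 2, 3, 5, 6}
Step 7: union(1, 9) -> merged; set of 1 now {0, 1, 2, 3, 4, 5, 6, 9}
Step 8: find(5) -> no change; set of 5 is {0, 1, 2, 3, 4, 5, 6, 9}
Step 9: union(9, 3) -> already same set; set of 9 now {0, 1, 2, 3, 4, 5, 6, 9}
Step 10: union(9, 6) -> already same set; set of 9 now {0, 1, 2, 3, 4, 5, 6, 9}
Step 11: union(8, 3) -> merged; set of 8 now {0, 1, 2, 3, 4, 5, 6, 8, 9}
Step 12: find(1) -> no change; set of 1 is {0, 1, 2, 3, 4, 5, 6, 8, 9}
Step 13: union(8, 5) -> already same set; set of 8 now {0, 1, 2, 3, 4, 5, 6, 8, 9}
Set of 4: {0, 1, 2, 3, 4, 5, 6, 8, 9}; 5 is a member.

Answer: yes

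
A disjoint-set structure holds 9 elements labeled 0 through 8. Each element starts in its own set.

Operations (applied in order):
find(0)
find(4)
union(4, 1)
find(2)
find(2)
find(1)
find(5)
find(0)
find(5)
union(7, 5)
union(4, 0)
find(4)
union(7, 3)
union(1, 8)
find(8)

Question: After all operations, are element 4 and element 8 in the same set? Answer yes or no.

Answer: yes

Derivation:
Step 1: find(0) -> no change; set of 0 is {0}
Step 2: find(4) -> no change; set of 4 is {4}
Step 3: union(4, 1) -> merged; set of 4 now {1, 4}
Step 4: find(2) -> no change; set of 2 is {2}
Step 5: find(2) -> no change; set of 2 is {2}
Step 6: find(1) -> no change; set of 1 is {1, 4}
Step 7: find(5) -> no change; set of 5 is {5}
Step 8: find(0) -> no change; set of 0 is {0}
Step 9: find(5) -> no change; set of 5 is {5}
Step 10: union(7, 5) -> merged; set of 7 now {5, 7}
Step 11: union(4, 0) -> merged; set of 4 now {0, 1, 4}
Step 12: find(4) -> no change; set of 4 is {0, 1, 4}
Step 13: union(7, 3) -> merged; set of 7 now {3, 5, 7}
Step 14: union(1, 8) -> merged; set of 1 now {0, 1, 4, 8}
Step 15: find(8) -> no change; set of 8 is {0, 1, 4, 8}
Set of 4: {0, 1, 4, 8}; 8 is a member.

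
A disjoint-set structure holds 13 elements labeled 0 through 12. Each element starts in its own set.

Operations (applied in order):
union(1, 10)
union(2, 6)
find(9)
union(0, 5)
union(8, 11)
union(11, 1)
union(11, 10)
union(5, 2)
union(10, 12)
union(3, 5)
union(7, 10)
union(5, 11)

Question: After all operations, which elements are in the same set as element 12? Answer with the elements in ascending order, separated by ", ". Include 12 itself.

Answer: 0, 1, 2, 3, 5, 6, 7, 8, 10, 11, 12

Derivation:
Step 1: union(1, 10) -> merged; set of 1 now {1, 10}
Step 2: union(2, 6) -> merged; set of 2 now {2, 6}
Step 3: find(9) -> no change; set of 9 is {9}
Step 4: union(0, 5) -> merged; set of 0 now {0, 5}
Step 5: union(8, 11) -> merged; set of 8 now {8, 11}
Step 6: union(11, 1) -> merged; set of 11 now {1, 8, 10, 11}
Step 7: union(11, 10) -> already same set; set of 11 now {1, 8, 10, 11}
Step 8: union(5, 2) -> merged; set of 5 now {0, 2, 5, 6}
Step 9: union(10, 12) -> merged; set of 10 now {1, 8, 10, 11, 12}
Step 10: union(3, 5) -> merged; set of 3 now {0, 2, 3, 5, 6}
Step 11: union(7, 10) -> merged; set of 7 now {1, 7, 8, 10, 11, 12}
Step 12: union(5, 11) -> merged; set of 5 now {0, 1, 2, 3, 5, 6, 7, 8, 10, 11, 12}
Component of 12: {0, 1, 2, 3, 5, 6, 7, 8, 10, 11, 12}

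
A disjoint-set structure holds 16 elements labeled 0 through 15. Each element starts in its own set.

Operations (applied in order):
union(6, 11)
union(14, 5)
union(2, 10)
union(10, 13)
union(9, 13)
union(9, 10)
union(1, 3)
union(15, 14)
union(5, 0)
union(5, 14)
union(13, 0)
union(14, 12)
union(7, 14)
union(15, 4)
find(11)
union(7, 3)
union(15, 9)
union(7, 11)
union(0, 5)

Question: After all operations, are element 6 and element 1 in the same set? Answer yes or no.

Step 1: union(6, 11) -> merged; set of 6 now {6, 11}
Step 2: union(14, 5) -> merged; set of 14 now {5, 14}
Step 3: union(2, 10) -> merged; set of 2 now {2, 10}
Step 4: union(10, 13) -> merged; set of 10 now {2, 10, 13}
Step 5: union(9, 13) -> merged; set of 9 now {2, 9, 10, 13}
Step 6: union(9, 10) -> already same set; set of 9 now {2, 9, 10, 13}
Step 7: union(1, 3) -> merged; set of 1 now {1, 3}
Step 8: union(15, 14) -> merged; set of 15 now {5, 14, 15}
Step 9: union(5, 0) -> merged; set of 5 now {0, 5, 14, 15}
Step 10: union(5, 14) -> already same set; set of 5 now {0, 5, 14, 15}
Step 11: union(13, 0) -> merged; set of 13 now {0, 2, 5, 9, 10, 13, 14, 15}
Step 12: union(14, 12) -> merged; set of 14 now {0, 2, 5, 9, 10, 12, 13, 14, 15}
Step 13: union(7, 14) -> merged; set of 7 now {0, 2, 5, 7, 9, 10, 12, 13, 14, 15}
Step 14: union(15, 4) -> merged; set of 15 now {0, 2, 4, 5, 7, 9, 10, 12, 13, 14, 15}
Step 15: find(11) -> no change; set of 11 is {6, 11}
Step 16: union(7, 3) -> merged; set of 7 now {0, 1, 2, 3, 4, 5, 7, 9, 10, 12, 13, 14, 15}
Step 17: union(15, 9) -> already same set; set of 15 now {0, 1, 2, 3, 4, 5, 7, 9, 10, 12, 13, 14, 15}
Step 18: union(7, 11) -> merged; set of 7 now {0, 1, 2, 3, 4, 5, 6, 7, 9, 10, 11, 12, 13, 14, 15}
Step 19: union(0, 5) -> already same set; set of 0 now {0, 1, 2, 3, 4, 5, 6, 7, 9, 10, 11, 12, 13, 14, 15}
Set of 6: {0, 1, 2, 3, 4, 5, 6, 7, 9, 10, 11, 12, 13, 14, 15}; 1 is a member.

Answer: yes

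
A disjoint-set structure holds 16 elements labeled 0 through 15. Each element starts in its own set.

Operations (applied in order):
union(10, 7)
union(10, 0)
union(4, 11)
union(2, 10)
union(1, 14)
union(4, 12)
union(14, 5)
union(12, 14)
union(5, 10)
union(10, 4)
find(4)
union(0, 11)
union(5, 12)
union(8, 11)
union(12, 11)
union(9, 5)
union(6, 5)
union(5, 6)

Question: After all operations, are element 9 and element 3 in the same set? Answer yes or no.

Step 1: union(10, 7) -> merged; set of 10 now {7, 10}
Step 2: union(10, 0) -> merged; set of 10 now {0, 7, 10}
Step 3: union(4, 11) -> merged; set of 4 now {4, 11}
Step 4: union(2, 10) -> merged; set of 2 now {0, 2, 7, 10}
Step 5: union(1, 14) -> merged; set of 1 now {1, 14}
Step 6: union(4, 12) -> merged; set of 4 now {4, 11, 12}
Step 7: union(14, 5) -> merged; set of 14 now {1, 5, 14}
Step 8: union(12, 14) -> merged; set of 12 now {1, 4, 5, 11, 12, 14}
Step 9: union(5, 10) -> merged; set of 5 now {0, 1, 2, 4, 5, 7, 10, 11, 12, 14}
Step 10: union(10, 4) -> already same set; set of 10 now {0, 1, 2, 4, 5, 7, 10, 11, 12, 14}
Step 11: find(4) -> no change; set of 4 is {0, 1, 2, 4, 5, 7, 10, 11, 12, 14}
Step 12: union(0, 11) -> already same set; set of 0 now {0, 1, 2, 4, 5, 7, 10, 11, 12, 14}
Step 13: union(5, 12) -> already same set; set of 5 now {0, 1, 2, 4, 5, 7, 10, 11, 12, 14}
Step 14: union(8, 11) -> merged; set of 8 now {0, 1, 2, 4, 5, 7, 8, 10, 11, 12, 14}
Step 15: union(12, 11) -> already same set; set of 12 now {0, 1, 2, 4, 5, 7, 8, 10, 11, 12, 14}
Step 16: union(9, 5) -> merged; set of 9 now {0, 1, 2, 4, 5, 7, 8, 9, 10, 11, 12, 14}
Step 17: union(6, 5) -> merged; set of 6 now {0, 1, 2, 4, 5, 6, 7, 8, 9, 10, 11, 12, 14}
Step 18: union(5, 6) -> already same set; set of 5 now {0, 1, 2, 4, 5, 6, 7, 8, 9, 10, 11, 12, 14}
Set of 9: {0, 1, 2, 4, 5, 6, 7, 8, 9, 10, 11, 12, 14}; 3 is not a member.

Answer: no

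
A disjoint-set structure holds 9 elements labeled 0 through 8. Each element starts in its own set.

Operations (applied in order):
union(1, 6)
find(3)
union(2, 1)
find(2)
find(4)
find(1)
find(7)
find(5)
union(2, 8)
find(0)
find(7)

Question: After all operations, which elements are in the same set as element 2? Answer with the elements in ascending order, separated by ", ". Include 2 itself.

Step 1: union(1, 6) -> merged; set of 1 now {1, 6}
Step 2: find(3) -> no change; set of 3 is {3}
Step 3: union(2, 1) -> merged; set of 2 now {1, 2, 6}
Step 4: find(2) -> no change; set of 2 is {1, 2, 6}
Step 5: find(4) -> no change; set of 4 is {4}
Step 6: find(1) -> no change; set of 1 is {1, 2, 6}
Step 7: find(7) -> no change; set of 7 is {7}
Step 8: find(5) -> no change; set of 5 is {5}
Step 9: union(2, 8) -> merged; set of 2 now {1, 2, 6, 8}
Step 10: find(0) -> no change; set of 0 is {0}
Step 11: find(7) -> no change; set of 7 is {7}
Component of 2: {1, 2, 6, 8}

Answer: 1, 2, 6, 8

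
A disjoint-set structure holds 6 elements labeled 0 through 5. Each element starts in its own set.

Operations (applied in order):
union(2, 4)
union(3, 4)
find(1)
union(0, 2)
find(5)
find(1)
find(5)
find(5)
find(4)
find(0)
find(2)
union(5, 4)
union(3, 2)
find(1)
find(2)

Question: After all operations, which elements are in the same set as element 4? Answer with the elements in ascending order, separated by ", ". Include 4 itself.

Answer: 0, 2, 3, 4, 5

Derivation:
Step 1: union(2, 4) -> merged; set of 2 now {2, 4}
Step 2: union(3, 4) -> merged; set of 3 now {2, 3, 4}
Step 3: find(1) -> no change; set of 1 is {1}
Step 4: union(0, 2) -> merged; set of 0 now {0, 2, 3, 4}
Step 5: find(5) -> no change; set of 5 is {5}
Step 6: find(1) -> no change; set of 1 is {1}
Step 7: find(5) -> no change; set of 5 is {5}
Step 8: find(5) -> no change; set of 5 is {5}
Step 9: find(4) -> no change; set of 4 is {0, 2, 3, 4}
Step 10: find(0) -> no change; set of 0 is {0, 2, 3, 4}
Step 11: find(2) -> no change; set of 2 is {0, 2, 3, 4}
Step 12: union(5, 4) -> merged; set of 5 now {0, 2, 3, 4, 5}
Step 13: union(3, 2) -> already same set; set of 3 now {0, 2, 3, 4, 5}
Step 14: find(1) -> no change; set of 1 is {1}
Step 15: find(2) -> no change; set of 2 is {0, 2, 3, 4, 5}
Component of 4: {0, 2, 3, 4, 5}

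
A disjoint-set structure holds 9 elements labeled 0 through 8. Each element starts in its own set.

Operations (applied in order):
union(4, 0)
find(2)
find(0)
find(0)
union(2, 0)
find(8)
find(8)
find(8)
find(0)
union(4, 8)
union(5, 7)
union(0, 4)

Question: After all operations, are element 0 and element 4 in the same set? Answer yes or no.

Step 1: union(4, 0) -> merged; set of 4 now {0, 4}
Step 2: find(2) -> no change; set of 2 is {2}
Step 3: find(0) -> no change; set of 0 is {0, 4}
Step 4: find(0) -> no change; set of 0 is {0, 4}
Step 5: union(2, 0) -> merged; set of 2 now {0, 2, 4}
Step 6: find(8) -> no change; set of 8 is {8}
Step 7: find(8) -> no change; set of 8 is {8}
Step 8: find(8) -> no change; set of 8 is {8}
Step 9: find(0) -> no change; set of 0 is {0, 2, 4}
Step 10: union(4, 8) -> merged; set of 4 now {0, 2, 4, 8}
Step 11: union(5, 7) -> merged; set of 5 now {5, 7}
Step 12: union(0, 4) -> already same set; set of 0 now {0, 2, 4, 8}
Set of 0: {0, 2, 4, 8}; 4 is a member.

Answer: yes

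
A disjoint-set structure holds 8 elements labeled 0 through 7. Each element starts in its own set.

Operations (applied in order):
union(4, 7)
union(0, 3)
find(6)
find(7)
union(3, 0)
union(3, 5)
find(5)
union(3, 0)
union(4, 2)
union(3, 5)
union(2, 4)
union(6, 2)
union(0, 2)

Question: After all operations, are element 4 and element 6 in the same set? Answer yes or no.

Step 1: union(4, 7) -> merged; set of 4 now {4, 7}
Step 2: union(0, 3) -> merged; set of 0 now {0, 3}
Step 3: find(6) -> no change; set of 6 is {6}
Step 4: find(7) -> no change; set of 7 is {4, 7}
Step 5: union(3, 0) -> already same set; set of 3 now {0, 3}
Step 6: union(3, 5) -> merged; set of 3 now {0, 3, 5}
Step 7: find(5) -> no change; set of 5 is {0, 3, 5}
Step 8: union(3, 0) -> already same set; set of 3 now {0, 3, 5}
Step 9: union(4, 2) -> merged; set of 4 now {2, 4, 7}
Step 10: union(3, 5) -> already same set; set of 3 now {0, 3, 5}
Step 11: union(2, 4) -> already same set; set of 2 now {2, 4, 7}
Step 12: union(6, 2) -> merged; set of 6 now {2, 4, 6, 7}
Step 13: union(0, 2) -> merged; set of 0 now {0, 2, 3, 4, 5, 6, 7}
Set of 4: {0, 2, 3, 4, 5, 6, 7}; 6 is a member.

Answer: yes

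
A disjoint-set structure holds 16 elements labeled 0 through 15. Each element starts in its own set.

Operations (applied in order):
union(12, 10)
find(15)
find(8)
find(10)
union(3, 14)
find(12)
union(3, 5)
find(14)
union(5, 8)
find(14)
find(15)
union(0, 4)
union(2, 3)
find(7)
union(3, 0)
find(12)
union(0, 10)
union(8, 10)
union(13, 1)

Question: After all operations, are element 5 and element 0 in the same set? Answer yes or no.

Answer: yes

Derivation:
Step 1: union(12, 10) -> merged; set of 12 now {10, 12}
Step 2: find(15) -> no change; set of 15 is {15}
Step 3: find(8) -> no change; set of 8 is {8}
Step 4: find(10) -> no change; set of 10 is {10, 12}
Step 5: union(3, 14) -> merged; set of 3 now {3, 14}
Step 6: find(12) -> no change; set of 12 is {10, 12}
Step 7: union(3, 5) -> merged; set of 3 now {3, 5, 14}
Step 8: find(14) -> no change; set of 14 is {3, 5, 14}
Step 9: union(5, 8) -> merged; set of 5 now {3, 5, 8, 14}
Step 10: find(14) -> no change; set of 14 is {3, 5, 8, 14}
Step 11: find(15) -> no change; set of 15 is {15}
Step 12: union(0, 4) -> merged; set of 0 now {0, 4}
Step 13: union(2, 3) -> merged; set of 2 now {2, 3, 5, 8, 14}
Step 14: find(7) -> no change; set of 7 is {7}
Step 15: union(3, 0) -> merged; set of 3 now {0, 2, 3, 4, 5, 8, 14}
Step 16: find(12) -> no change; set of 12 is {10, 12}
Step 17: union(0, 10) -> merged; set of 0 now {0, 2, 3, 4, 5, 8, 10, 12, 14}
Step 18: union(8, 10) -> already same set; set of 8 now {0, 2, 3, 4, 5, 8, 10, 12, 14}
Step 19: union(13, 1) -> merged; set of 13 now {1, 13}
Set of 5: {0, 2, 3, 4, 5, 8, 10, 12, 14}; 0 is a member.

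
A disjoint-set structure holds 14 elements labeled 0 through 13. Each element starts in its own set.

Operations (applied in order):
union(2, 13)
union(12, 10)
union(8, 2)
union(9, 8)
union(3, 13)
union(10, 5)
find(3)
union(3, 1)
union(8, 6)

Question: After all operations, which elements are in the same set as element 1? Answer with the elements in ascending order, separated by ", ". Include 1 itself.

Step 1: union(2, 13) -> merged; set of 2 now {2, 13}
Step 2: union(12, 10) -> merged; set of 12 now {10, 12}
Step 3: union(8, 2) -> merged; set of 8 now {2, 8, 13}
Step 4: union(9, 8) -> merged; set of 9 now {2, 8, 9, 13}
Step 5: union(3, 13) -> merged; set of 3 now {2, 3, 8, 9, 13}
Step 6: union(10, 5) -> merged; set of 10 now {5, 10, 12}
Step 7: find(3) -> no change; set of 3 is {2, 3, 8, 9, 13}
Step 8: union(3, 1) -> merged; set of 3 now {1, 2, 3, 8, 9, 13}
Step 9: union(8, 6) -> merged; set of 8 now {1, 2, 3, 6, 8, 9, 13}
Component of 1: {1, 2, 3, 6, 8, 9, 13}

Answer: 1, 2, 3, 6, 8, 9, 13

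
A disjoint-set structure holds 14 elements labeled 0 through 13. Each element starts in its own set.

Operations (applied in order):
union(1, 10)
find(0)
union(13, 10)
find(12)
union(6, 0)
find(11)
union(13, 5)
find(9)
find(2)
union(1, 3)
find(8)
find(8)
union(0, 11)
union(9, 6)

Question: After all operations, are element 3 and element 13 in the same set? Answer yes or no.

Answer: yes

Derivation:
Step 1: union(1, 10) -> merged; set of 1 now {1, 10}
Step 2: find(0) -> no change; set of 0 is {0}
Step 3: union(13, 10) -> merged; set of 13 now {1, 10, 13}
Step 4: find(12) -> no change; set of 12 is {12}
Step 5: union(6, 0) -> merged; set of 6 now {0, 6}
Step 6: find(11) -> no change; set of 11 is {11}
Step 7: union(13, 5) -> merged; set of 13 now {1, 5, 10, 13}
Step 8: find(9) -> no change; set of 9 is {9}
Step 9: find(2) -> no change; set of 2 is {2}
Step 10: union(1, 3) -> merged; set of 1 now {1, 3, 5, 10, 13}
Step 11: find(8) -> no change; set of 8 is {8}
Step 12: find(8) -> no change; set of 8 is {8}
Step 13: union(0, 11) -> merged; set of 0 now {0, 6, 11}
Step 14: union(9, 6) -> merged; set of 9 now {0, 6, 9, 11}
Set of 3: {1, 3, 5, 10, 13}; 13 is a member.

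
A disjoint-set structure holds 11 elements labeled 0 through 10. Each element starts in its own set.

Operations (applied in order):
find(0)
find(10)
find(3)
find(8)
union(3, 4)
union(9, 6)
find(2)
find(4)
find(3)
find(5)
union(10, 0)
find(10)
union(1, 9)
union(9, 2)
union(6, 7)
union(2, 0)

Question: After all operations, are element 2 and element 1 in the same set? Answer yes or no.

Answer: yes

Derivation:
Step 1: find(0) -> no change; set of 0 is {0}
Step 2: find(10) -> no change; set of 10 is {10}
Step 3: find(3) -> no change; set of 3 is {3}
Step 4: find(8) -> no change; set of 8 is {8}
Step 5: union(3, 4) -> merged; set of 3 now {3, 4}
Step 6: union(9, 6) -> merged; set of 9 now {6, 9}
Step 7: find(2) -> no change; set of 2 is {2}
Step 8: find(4) -> no change; set of 4 is {3, 4}
Step 9: find(3) -> no change; set of 3 is {3, 4}
Step 10: find(5) -> no change; set of 5 is {5}
Step 11: union(10, 0) -> merged; set of 10 now {0, 10}
Step 12: find(10) -> no change; set of 10 is {0, 10}
Step 13: union(1, 9) -> merged; set of 1 now {1, 6, 9}
Step 14: union(9, 2) -> merged; set of 9 now {1, 2, 6, 9}
Step 15: union(6, 7) -> merged; set of 6 now {1, 2, 6, 7, 9}
Step 16: union(2, 0) -> merged; set of 2 now {0, 1, 2, 6, 7, 9, 10}
Set of 2: {0, 1, 2, 6, 7, 9, 10}; 1 is a member.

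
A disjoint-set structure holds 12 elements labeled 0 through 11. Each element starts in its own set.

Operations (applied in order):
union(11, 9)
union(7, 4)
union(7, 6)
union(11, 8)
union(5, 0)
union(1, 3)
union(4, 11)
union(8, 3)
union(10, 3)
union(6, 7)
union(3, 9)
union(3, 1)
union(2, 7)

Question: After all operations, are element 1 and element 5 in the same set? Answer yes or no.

Step 1: union(11, 9) -> merged; set of 11 now {9, 11}
Step 2: union(7, 4) -> merged; set of 7 now {4, 7}
Step 3: union(7, 6) -> merged; set of 7 now {4, 6, 7}
Step 4: union(11, 8) -> merged; set of 11 now {8, 9, 11}
Step 5: union(5, 0) -> merged; set of 5 now {0, 5}
Step 6: union(1, 3) -> merged; set of 1 now {1, 3}
Step 7: union(4, 11) -> merged; set of 4 now {4, 6, 7, 8, 9, 11}
Step 8: union(8, 3) -> merged; set of 8 now {1, 3, 4, 6, 7, 8, 9, 11}
Step 9: union(10, 3) -> merged; set of 10 now {1, 3, 4, 6, 7, 8, 9, 10, 11}
Step 10: union(6, 7) -> already same set; set of 6 now {1, 3, 4, 6, 7, 8, 9, 10, 11}
Step 11: union(3, 9) -> already same set; set of 3 now {1, 3, 4, 6, 7, 8, 9, 10, 11}
Step 12: union(3, 1) -> already same set; set of 3 now {1, 3, 4, 6, 7, 8, 9, 10, 11}
Step 13: union(2, 7) -> merged; set of 2 now {1, 2, 3, 4, 6, 7, 8, 9, 10, 11}
Set of 1: {1, 2, 3, 4, 6, 7, 8, 9, 10, 11}; 5 is not a member.

Answer: no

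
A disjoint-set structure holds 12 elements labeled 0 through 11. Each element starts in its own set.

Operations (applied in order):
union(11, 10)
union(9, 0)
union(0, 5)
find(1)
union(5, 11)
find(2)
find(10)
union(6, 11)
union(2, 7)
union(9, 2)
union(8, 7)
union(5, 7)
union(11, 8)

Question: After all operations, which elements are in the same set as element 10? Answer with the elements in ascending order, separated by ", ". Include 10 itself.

Step 1: union(11, 10) -> merged; set of 11 now {10, 11}
Step 2: union(9, 0) -> merged; set of 9 now {0, 9}
Step 3: union(0, 5) -> merged; set of 0 now {0, 5, 9}
Step 4: find(1) -> no change; set of 1 is {1}
Step 5: union(5, 11) -> merged; set of 5 now {0, 5, 9, 10, 11}
Step 6: find(2) -> no change; set of 2 is {2}
Step 7: find(10) -> no change; set of 10 is {0, 5, 9, 10, 11}
Step 8: union(6, 11) -> merged; set of 6 now {0, 5, 6, 9, 10, 11}
Step 9: union(2, 7) -> merged; set of 2 now {2, 7}
Step 10: union(9, 2) -> merged; set of 9 now {0, 2, 5, 6, 7, 9, 10, 11}
Step 11: union(8, 7) -> merged; set of 8 now {0, 2, 5, 6, 7, 8, 9, 10, 11}
Step 12: union(5, 7) -> already same set; set of 5 now {0, 2, 5, 6, 7, 8, 9, 10, 11}
Step 13: union(11, 8) -> already same set; set of 11 now {0, 2, 5, 6, 7, 8, 9, 10, 11}
Component of 10: {0, 2, 5, 6, 7, 8, 9, 10, 11}

Answer: 0, 2, 5, 6, 7, 8, 9, 10, 11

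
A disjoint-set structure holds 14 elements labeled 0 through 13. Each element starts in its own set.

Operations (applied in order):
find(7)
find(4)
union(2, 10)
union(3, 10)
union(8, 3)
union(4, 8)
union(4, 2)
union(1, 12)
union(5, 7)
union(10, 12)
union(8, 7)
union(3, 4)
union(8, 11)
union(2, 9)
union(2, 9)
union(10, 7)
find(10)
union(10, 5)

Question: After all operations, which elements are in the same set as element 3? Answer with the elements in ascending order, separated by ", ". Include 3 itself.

Step 1: find(7) -> no change; set of 7 is {7}
Step 2: find(4) -> no change; set of 4 is {4}
Step 3: union(2, 10) -> merged; set of 2 now {2, 10}
Step 4: union(3, 10) -> merged; set of 3 now {2, 3, 10}
Step 5: union(8, 3) -> merged; set of 8 now {2, 3, 8, 10}
Step 6: union(4, 8) -> merged; set of 4 now {2, 3, 4, 8, 10}
Step 7: union(4, 2) -> already same set; set of 4 now {2, 3, 4, 8, 10}
Step 8: union(1, 12) -> merged; set of 1 now {1, 12}
Step 9: union(5, 7) -> merged; set of 5 now {5, 7}
Step 10: union(10, 12) -> merged; set of 10 now {1, 2, 3, 4, 8, 10, 12}
Step 11: union(8, 7) -> merged; set of 8 now {1, 2, 3, 4, 5, 7, 8, 10, 12}
Step 12: union(3, 4) -> already same set; set of 3 now {1, 2, 3, 4, 5, 7, 8, 10, 12}
Step 13: union(8, 11) -> merged; set of 8 now {1, 2, 3, 4, 5, 7, 8, 10, 11, 12}
Step 14: union(2, 9) -> merged; set of 2 now {1, 2, 3, 4, 5, 7, 8, 9, 10, 11, 12}
Step 15: union(2, 9) -> already same set; set of 2 now {1, 2, 3, 4, 5, 7, 8, 9, 10, 11, 12}
Step 16: union(10, 7) -> already same set; set of 10 now {1, 2, 3, 4, 5, 7, 8, 9, 10, 11, 12}
Step 17: find(10) -> no change; set of 10 is {1, 2, 3, 4, 5, 7, 8, 9, 10, 11, 12}
Step 18: union(10, 5) -> already same set; set of 10 now {1, 2, 3, 4, 5, 7, 8, 9, 10, 11, 12}
Component of 3: {1, 2, 3, 4, 5, 7, 8, 9, 10, 11, 12}

Answer: 1, 2, 3, 4, 5, 7, 8, 9, 10, 11, 12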